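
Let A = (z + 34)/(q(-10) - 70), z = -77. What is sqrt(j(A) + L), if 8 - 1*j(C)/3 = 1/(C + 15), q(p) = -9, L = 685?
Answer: sqrt(267217405)/614 ≈ 26.623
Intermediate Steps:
A = 43/79 (A = (-77 + 34)/(-9 - 70) = -43/(-79) = -43*(-1/79) = 43/79 ≈ 0.54430)
j(C) = 24 - 3/(15 + C) (j(C) = 24 - 3/(C + 15) = 24 - 3/(15 + C))
sqrt(j(A) + L) = sqrt(3*(119 + 8*(43/79))/(15 + 43/79) + 685) = sqrt(3*(119 + 344/79)/(1228/79) + 685) = sqrt(3*(79/1228)*(9745/79) + 685) = sqrt(29235/1228 + 685) = sqrt(870415/1228) = sqrt(267217405)/614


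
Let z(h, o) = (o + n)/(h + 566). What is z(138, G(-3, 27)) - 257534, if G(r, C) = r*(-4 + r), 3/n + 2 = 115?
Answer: -232810709/904 ≈ -2.5753e+5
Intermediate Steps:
n = 3/113 (n = 3/(-2 + 115) = 3/113 ≈ 0.026549)
z(h, o) = (3/113 + o)/(566 + h) (z(h, o) = (o + 3/113)/(h + 566) = (3/113 + o)/(566 + h))
z(138, G(-3, 27)) - 257534 = (3/113 - 3*(-4 - 3))/(566 + 138) - 257534 = (3/113 - 3*(-7))/704 - 257534 = (3/113 + 21)/704 - 257534 = (1/704)*(2376/113) - 257534 = 27/904 - 257534 = -232810709/904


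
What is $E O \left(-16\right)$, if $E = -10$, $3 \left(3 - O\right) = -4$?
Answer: $\frac{2080}{3} \approx 693.33$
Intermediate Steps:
$O = \frac{13}{3}$ ($O = 3 - - \frac{4}{3} = 3 + \frac{4}{3} = \frac{13}{3} \approx 4.3333$)
$E O \left(-16\right) = \left(-10\right) \frac{13}{3} \left(-16\right) = \left(- \frac{130}{3}\right) \left(-16\right) = \frac{2080}{3}$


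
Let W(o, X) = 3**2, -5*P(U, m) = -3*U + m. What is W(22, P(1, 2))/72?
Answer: 1/8 ≈ 0.12500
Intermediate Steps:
P(U, m) = -m/5 + 3*U/5 (P(U, m) = -(-3*U + m)/5 = -(m - 3*U)/5 = -m/5 + 3*U/5)
W(o, X) = 9
W(22, P(1, 2))/72 = 9/72 = 9*(1/72) = 1/8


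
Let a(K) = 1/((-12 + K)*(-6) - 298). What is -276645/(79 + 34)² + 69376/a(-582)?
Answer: 2893225485659/12769 ≈ 2.2658e+8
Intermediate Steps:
a(K) = 1/(-226 - 6*K) (a(K) = 1/((72 - 6*K) - 298) = 1/(-226 - 6*K))
-276645/(79 + 34)² + 69376/a(-582) = -276645/(79 + 34)² + 69376/((-1/(226 + 6*(-582)))) = -276645/(113²) + 69376/((-1/(226 - 3492))) = -276645/12769 + 69376/((-1/(-3266))) = -276645*1/12769 + 69376/((-1*(-1/3266))) = -276645/12769 + 69376/(1/3266) = -276645/12769 + 69376*3266 = -276645/12769 + 226582016 = 2893225485659/12769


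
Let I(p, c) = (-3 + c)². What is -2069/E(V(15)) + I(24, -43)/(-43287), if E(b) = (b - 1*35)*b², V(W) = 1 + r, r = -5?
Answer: 9804491/3001232 ≈ 3.2668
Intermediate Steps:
V(W) = -4 (V(W) = 1 - 5 = -4)
E(b) = b²*(-35 + b) (E(b) = (b - 35)*b² = (-35 + b)*b² = b²*(-35 + b))
-2069/E(V(15)) + I(24, -43)/(-43287) = -2069*1/(16*(-35 - 4)) + (-3 - 43)²/(-43287) = -2069/(16*(-39)) + (-46)²*(-1/43287) = -2069/(-624) + 2116*(-1/43287) = -2069*(-1/624) - 2116/43287 = 2069/624 - 2116/43287 = 9804491/3001232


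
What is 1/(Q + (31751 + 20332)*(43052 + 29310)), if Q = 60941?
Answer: 1/3768890987 ≈ 2.6533e-10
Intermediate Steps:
1/(Q + (31751 + 20332)*(43052 + 29310)) = 1/(60941 + (31751 + 20332)*(43052 + 29310)) = 1/(60941 + 52083*72362) = 1/(60941 + 3768830046) = 1/3768890987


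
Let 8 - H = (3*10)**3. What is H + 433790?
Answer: 406798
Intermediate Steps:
H = -26992 (H = 8 - (3*10)**3 = 8 - 1*30**3 = 8 - 1*27000 = 8 - 27000 = -26992)
H + 433790 = -26992 + 433790 = 406798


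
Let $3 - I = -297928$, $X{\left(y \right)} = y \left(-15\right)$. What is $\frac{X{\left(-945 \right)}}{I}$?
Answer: $\frac{14175}{297931} \approx 0.047578$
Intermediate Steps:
$X{\left(y \right)} = - 15 y$
$I = 297931$ ($I = 3 - -297928 = 3 + 297928 = 297931$)
$\frac{X{\left(-945 \right)}}{I} = \frac{\left(-15\right) \left(-945\right)}{297931} = 14175 \cdot \frac{1}{297931} = \frac{14175}{297931}$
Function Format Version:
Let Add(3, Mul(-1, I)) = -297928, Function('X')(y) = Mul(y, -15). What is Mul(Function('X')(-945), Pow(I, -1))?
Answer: Rational(14175, 297931) ≈ 0.047578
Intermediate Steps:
Function('X')(y) = Mul(-15, y)
I = 297931 (I = Add(3, Mul(-1, -297928)) = Add(3, 297928) = 297931)
Mul(Function('X')(-945), Pow(I, -1)) = Mul(Mul(-15, -945), Pow(297931, -1)) = Mul(14175, Rational(1, 297931)) = Rational(14175, 297931)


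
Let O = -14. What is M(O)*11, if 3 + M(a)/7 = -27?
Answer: -2310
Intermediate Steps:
M(a) = -210 (M(a) = -21 + 7*(-27) = -21 - 189 = -210)
M(O)*11 = -210*11 = -2310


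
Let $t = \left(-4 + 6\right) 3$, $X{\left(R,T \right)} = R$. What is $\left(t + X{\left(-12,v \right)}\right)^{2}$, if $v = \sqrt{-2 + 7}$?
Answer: $36$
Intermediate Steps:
$v = \sqrt{5} \approx 2.2361$
$t = 6$ ($t = 2 \cdot 3 = 6$)
$\left(t + X{\left(-12,v \right)}\right)^{2} = \left(6 - 12\right)^{2} = \left(-6\right)^{2} = 36$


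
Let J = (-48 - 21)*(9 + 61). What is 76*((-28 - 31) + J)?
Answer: -371564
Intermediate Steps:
J = -4830 (J = -69*70 = -4830)
76*((-28 - 31) + J) = 76*((-28 - 31) - 4830) = 76*(-59 - 4830) = 76*(-4889) = -371564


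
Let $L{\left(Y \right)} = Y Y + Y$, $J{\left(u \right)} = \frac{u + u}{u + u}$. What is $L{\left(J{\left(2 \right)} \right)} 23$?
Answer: $46$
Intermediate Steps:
$J{\left(u \right)} = 1$ ($J{\left(u \right)} = \frac{2 u}{2 u} = 2 u \frac{1}{2 u} = 1$)
$L{\left(Y \right)} = Y + Y^{2}$ ($L{\left(Y \right)} = Y^{2} + Y = Y + Y^{2}$)
$L{\left(J{\left(2 \right)} \right)} 23 = 1 \left(1 + 1\right) 23 = 1 \cdot 2 \cdot 23 = 2 \cdot 23 = 46$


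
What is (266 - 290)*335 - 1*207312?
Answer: -215352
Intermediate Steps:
(266 - 290)*335 - 1*207312 = -24*335 - 207312 = -8040 - 207312 = -215352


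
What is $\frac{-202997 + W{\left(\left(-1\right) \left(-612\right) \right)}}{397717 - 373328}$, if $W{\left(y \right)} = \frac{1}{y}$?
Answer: $- \frac{124234163}{14926068} \approx -8.3233$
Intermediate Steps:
$\frac{-202997 + W{\left(\left(-1\right) \left(-612\right) \right)}}{397717 - 373328} = \frac{-202997 + \frac{1}{\left(-1\right) \left(-612\right)}}{397717 - 373328} = \frac{-202997 + \frac{1}{612}}{24389} = \left(-202997 + \frac{1}{612}\right) \frac{1}{24389} = \left(- \frac{124234163}{612}\right) \frac{1}{24389} = - \frac{124234163}{14926068}$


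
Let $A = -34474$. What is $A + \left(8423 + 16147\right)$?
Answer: $-9904$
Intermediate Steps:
$A + \left(8423 + 16147\right) = -34474 + \left(8423 + 16147\right) = -34474 + 24570 = -9904$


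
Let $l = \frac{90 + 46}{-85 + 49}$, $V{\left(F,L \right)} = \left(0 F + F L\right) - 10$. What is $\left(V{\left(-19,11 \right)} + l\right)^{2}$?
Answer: $\frac{4020025}{81} \approx 49630.0$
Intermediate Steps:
$V{\left(F,L \right)} = -10 + F L$ ($V{\left(F,L \right)} = \left(0 + F L\right) - 10 = F L - 10 = -10 + F L$)
$l = - \frac{34}{9}$ ($l = \frac{136}{-36} = 136 \left(- \frac{1}{36}\right) = - \frac{34}{9} \approx -3.7778$)
$\left(V{\left(-19,11 \right)} + l\right)^{2} = \left(\left(-10 - 209\right) - \frac{34}{9}\right)^{2} = \left(-219 - \frac{34}{9}\right)^{2} = \left(- \frac{2005}{9}\right)^{2} = \frac{4020025}{81}$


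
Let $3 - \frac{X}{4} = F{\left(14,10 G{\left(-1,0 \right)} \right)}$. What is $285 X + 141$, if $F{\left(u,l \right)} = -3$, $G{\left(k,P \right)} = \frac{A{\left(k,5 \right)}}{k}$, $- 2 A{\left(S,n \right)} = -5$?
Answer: $6981$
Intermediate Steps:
$A{\left(S,n \right)} = \frac{5}{2}$ ($A{\left(S,n \right)} = \left(- \frac{1}{2}\right) \left(-5\right) = \frac{5}{2}$)
$G{\left(k,P \right)} = \frac{5}{2 k}$
$X = 24$ ($X = 12 - -12 = 12 + 12 = 24$)
$285 X + 141 = 285 \cdot 24 + 141 = 6840 + 141 = 6981$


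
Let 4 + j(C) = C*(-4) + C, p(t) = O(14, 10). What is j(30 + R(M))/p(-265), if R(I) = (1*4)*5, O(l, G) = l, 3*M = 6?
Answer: -11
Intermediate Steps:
M = 2 (M = (1/3)*6 = 2)
p(t) = 14
R(I) = 20 (R(I) = 4*5 = 20)
j(C) = -4 - 3*C (j(C) = -4 + (C*(-4) + C) = -4 + (-4*C + C) = -4 - 3*C)
j(30 + R(M))/p(-265) = (-4 - 3*(30 + 20))/14 = (-4 - 3*50)*(1/14) = (-4 - 150)*(1/14) = -154*1/14 = -11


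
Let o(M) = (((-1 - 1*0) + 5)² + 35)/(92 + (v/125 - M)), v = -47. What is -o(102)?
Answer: 6375/1297 ≈ 4.9152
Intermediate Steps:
o(M) = 51/(11453/125 - M) (o(M) = (((-1 - 1*0) + 5)² + 35)/(92 + (-47/125 - M)) = (((-1 + 0) + 5)² + 35)/(92 + (-47*1/125 - M)) = ((-1 + 5)² + 35)/(92 + (-47/125 - M)) = (4² + 35)/(11453/125 - M) = (16 + 35)/(11453/125 - M) = 51/(11453/125 - M))
-o(102) = -(-6375)/(-11453 + 125*102) = -(-6375)/(-11453 + 12750) = -(-6375)/1297 = -1*(-6375/1297) = 6375/1297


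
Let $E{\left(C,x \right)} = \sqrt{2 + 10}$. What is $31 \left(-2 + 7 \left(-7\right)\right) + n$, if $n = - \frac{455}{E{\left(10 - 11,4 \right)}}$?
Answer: $-1581 - \frac{455 \sqrt{3}}{6} \approx -1712.3$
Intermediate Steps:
$E{\left(C,x \right)} = 2 \sqrt{3}$ ($E{\left(C,x \right)} = \sqrt{12} = 2 \sqrt{3}$)
$n = - \frac{455 \sqrt{3}}{6}$ ($n = - \frac{455}{2 \sqrt{3}} = - 455 \frac{\sqrt{3}}{6} = - \frac{455 \sqrt{3}}{6} \approx -131.35$)
$31 \left(-2 + 7 \left(-7\right)\right) + n = 31 \left(-2 + 7 \left(-7\right)\right) - \frac{455 \sqrt{3}}{6} = 31 \left(-2 - 49\right) - \frac{455 \sqrt{3}}{6} = 31 \left(-51\right) - \frac{455 \sqrt{3}}{6} = -1581 - \frac{455 \sqrt{3}}{6}$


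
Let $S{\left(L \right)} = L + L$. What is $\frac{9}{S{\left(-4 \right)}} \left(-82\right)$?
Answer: $\frac{369}{4} \approx 92.25$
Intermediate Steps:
$S{\left(L \right)} = 2 L$
$\frac{9}{S{\left(-4 \right)}} \left(-82\right) = \frac{9}{2 \left(-4\right)} \left(-82\right) = \frac{9}{-8} \left(-82\right) = 9 \left(- \frac{1}{8}\right) \left(-82\right) = \left(- \frac{9}{8}\right) \left(-82\right) = \frac{369}{4}$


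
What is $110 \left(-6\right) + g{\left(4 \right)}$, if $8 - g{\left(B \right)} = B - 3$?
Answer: $-653$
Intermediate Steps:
$g{\left(B \right)} = 11 - B$ ($g{\left(B \right)} = 8 - \left(B - 3\right) = 8 - \left(-3 + B\right) = 11 - B$)
$110 \left(-6\right) + g{\left(4 \right)} = 110 \left(-6\right) + \left(11 - 4\right) = -660 + \left(11 - 4\right) = -660 + 7 = -653$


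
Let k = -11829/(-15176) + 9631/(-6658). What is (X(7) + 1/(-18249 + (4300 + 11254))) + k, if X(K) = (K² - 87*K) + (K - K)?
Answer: -10905289115167/19450548040 ≈ -560.67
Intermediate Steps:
X(K) = K² - 87*K (X(K) = (K² - 87*K) + 0 = K² - 87*K)
k = -33701287/50520904 (k = -11829*(-1/15176) + 9631*(-1/6658) = 11829/15176 - 9631/6658 = -33701287/50520904 ≈ -0.66708)
(X(7) + 1/(-18249 + (4300 + 11254))) + k = (7*(-87 + 7) + 1/(-18249 + (4300 + 11254))) - 33701287/50520904 = (7*(-80) + 1/(-18249 + 15554)) - 33701287/50520904 = (-560 + 1/(-2695)) - 33701287/50520904 = (-560 - 1/2695) - 33701287/50520904 = -1509201/2695 - 33701287/50520904 = -10905289115167/19450548040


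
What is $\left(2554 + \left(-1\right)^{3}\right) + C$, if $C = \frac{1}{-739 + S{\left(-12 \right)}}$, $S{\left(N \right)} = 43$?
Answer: $\frac{1776887}{696} \approx 2553.0$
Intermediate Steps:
$C = - \frac{1}{696}$ ($C = \frac{1}{-739 + 43} = \frac{1}{-696} = - \frac{1}{696} \approx -0.0014368$)
$\left(2554 + \left(-1\right)^{3}\right) + C = \left(2554 + \left(-1\right)^{3}\right) - \frac{1}{696} = \left(2554 - 1\right) - \frac{1}{696} = 2553 - \frac{1}{696} = \frac{1776887}{696}$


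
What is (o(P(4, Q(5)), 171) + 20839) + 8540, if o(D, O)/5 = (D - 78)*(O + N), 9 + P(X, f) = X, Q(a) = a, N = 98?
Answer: -82256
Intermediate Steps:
P(X, f) = -9 + X
o(D, O) = 5*(-78 + D)*(98 + O) (o(D, O) = 5*((D - 78)*(O + 98)) = 5*((-78 + D)*(98 + O)) = 5*(-78 + D)*(98 + O))
(o(P(4, Q(5)), 171) + 20839) + 8540 = ((-38220 - 390*171 + 490*(-9 + 4) + 5*(-9 + 4)*171) + 20839) + 8540 = ((-38220 - 66690 + 490*(-5) + 5*(-5)*171) + 20839) + 8540 = ((-38220 - 66690 - 2450 - 4275) + 20839) + 8540 = (-111635 + 20839) + 8540 = -90796 + 8540 = -82256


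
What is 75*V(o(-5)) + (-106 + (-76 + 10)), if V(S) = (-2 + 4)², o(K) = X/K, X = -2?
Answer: 128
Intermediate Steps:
o(K) = -2/K
V(S) = 4 (V(S) = 2² = 4)
75*V(o(-5)) + (-106 + (-76 + 10)) = 75*4 + (-106 + (-76 + 10)) = 300 + (-106 - 66) = 300 - 172 = 128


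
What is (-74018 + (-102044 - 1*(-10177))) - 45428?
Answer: -211313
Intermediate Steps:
(-74018 + (-102044 - 1*(-10177))) - 45428 = (-74018 + (-102044 + 10177)) - 45428 = (-74018 - 91867) - 45428 = -165885 - 45428 = -211313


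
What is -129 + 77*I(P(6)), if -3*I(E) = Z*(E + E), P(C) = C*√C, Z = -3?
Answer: -129 + 924*√6 ≈ 2134.3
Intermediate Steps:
P(C) = C^(3/2)
I(E) = 2*E (I(E) = -(-1)*(E + E) = -(-1)*2*E = -(-2)*E = 2*E)
-129 + 77*I(P(6)) = -129 + 77*(2*6^(3/2)) = -129 + 77*(2*(6*√6)) = -129 + 77*(12*√6) = -129 + 924*√6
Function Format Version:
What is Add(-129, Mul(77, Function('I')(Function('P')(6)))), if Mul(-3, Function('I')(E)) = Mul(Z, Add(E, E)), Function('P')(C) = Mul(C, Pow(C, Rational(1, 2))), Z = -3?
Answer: Add(-129, Mul(924, Pow(6, Rational(1, 2)))) ≈ 2134.3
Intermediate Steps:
Function('P')(C) = Pow(C, Rational(3, 2))
Function('I')(E) = Mul(2, E) (Function('I')(E) = Mul(Rational(-1, 3), Mul(-3, Add(E, E))) = Mul(Rational(-1, 3), Mul(-3, Mul(2, E))) = Mul(Rational(-1, 3), Mul(-6, E)) = Mul(2, E))
Add(-129, Mul(77, Function('I')(Function('P')(6)))) = Add(-129, Mul(77, Mul(2, Pow(6, Rational(3, 2))))) = Add(-129, Mul(77, Mul(2, Mul(6, Pow(6, Rational(1, 2)))))) = Add(-129, Mul(77, Mul(12, Pow(6, Rational(1, 2))))) = Add(-129, Mul(924, Pow(6, Rational(1, 2))))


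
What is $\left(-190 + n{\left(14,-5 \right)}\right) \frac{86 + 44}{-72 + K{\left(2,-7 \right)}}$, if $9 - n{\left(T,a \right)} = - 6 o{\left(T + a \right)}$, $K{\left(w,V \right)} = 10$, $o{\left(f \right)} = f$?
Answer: $\frac{8255}{31} \approx 266.29$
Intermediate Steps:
$n{\left(T,a \right)} = 9 + 6 T + 6 a$ ($n{\left(T,a \right)} = 9 - - 6 \left(T + a\right) = 9 - \left(- 6 T - 6 a\right) = 9 + \left(6 T + 6 a\right) = 9 + 6 T + 6 a$)
$\left(-190 + n{\left(14,-5 \right)}\right) \frac{86 + 44}{-72 + K{\left(2,-7 \right)}} = \left(-190 + \left(9 + 6 \cdot 14 + 6 \left(-5\right)\right)\right) \frac{86 + 44}{-72 + 10} = \left(-190 + \left(9 + 84 - 30\right)\right) \frac{130}{-62} = \left(-190 + 63\right) 130 \left(- \frac{1}{62}\right) = \left(-127\right) \left(- \frac{65}{31}\right) = \frac{8255}{31}$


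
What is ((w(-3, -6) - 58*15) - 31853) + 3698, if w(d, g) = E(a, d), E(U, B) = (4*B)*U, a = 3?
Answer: -29061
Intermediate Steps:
E(U, B) = 4*B*U
w(d, g) = 12*d (w(d, g) = 4*d*3 = 12*d)
((w(-3, -6) - 58*15) - 31853) + 3698 = ((12*(-3) - 58*15) - 31853) + 3698 = ((-36 - 870) - 31853) + 3698 = (-906 - 31853) + 3698 = -32759 + 3698 = -29061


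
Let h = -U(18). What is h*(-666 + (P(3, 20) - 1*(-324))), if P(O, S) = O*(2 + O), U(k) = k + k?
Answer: 11772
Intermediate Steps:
U(k) = 2*k
h = -36 (h = -2*18 = -1*36 = -36)
h*(-666 + (P(3, 20) - 1*(-324))) = -36*(-666 + (3*(2 + 3) - 1*(-324))) = -36*(-666 + (3*5 + 324)) = -36*(-666 + (15 + 324)) = -36*(-666 + 339) = -36*(-327) = 11772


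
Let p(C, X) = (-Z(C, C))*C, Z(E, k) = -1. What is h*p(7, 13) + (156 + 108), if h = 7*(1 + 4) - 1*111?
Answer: -268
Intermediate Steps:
p(C, X) = C (p(C, X) = (-1*(-1))*C = 1*C = C)
h = -76 (h = 7*5 - 111 = 35 - 111 = -76)
h*p(7, 13) + (156 + 108) = -76*7 + (156 + 108) = -532 + 264 = -268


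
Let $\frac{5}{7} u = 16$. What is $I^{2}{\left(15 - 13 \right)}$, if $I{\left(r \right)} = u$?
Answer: $\frac{12544}{25} \approx 501.76$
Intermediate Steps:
$u = \frac{112}{5}$ ($u = \frac{7}{5} \cdot 16 = \frac{112}{5} \approx 22.4$)
$I{\left(r \right)} = \frac{112}{5}$
$I^{2}{\left(15 - 13 \right)} = \left(\frac{112}{5}\right)^{2} = \frac{12544}{25}$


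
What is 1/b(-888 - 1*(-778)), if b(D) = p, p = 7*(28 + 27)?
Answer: 1/385 ≈ 0.0025974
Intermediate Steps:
p = 385 (p = 7*55 = 385)
b(D) = 385
1/b(-888 - 1*(-778)) = 1/385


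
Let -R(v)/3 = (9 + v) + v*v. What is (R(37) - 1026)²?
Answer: 27783441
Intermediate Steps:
R(v) = -27 - 3*v - 3*v² (R(v) = -3*((9 + v) + v*v) = -3*((9 + v) + v²) = -3*(9 + v + v²) = -27 - 3*v - 3*v²)
(R(37) - 1026)² = ((-27 - 3*37 - 3*37²) - 1026)² = ((-27 - 111 - 3*1369) - 1026)² = ((-27 - 111 - 4107) - 1026)² = (-4245 - 1026)² = (-5271)² = 27783441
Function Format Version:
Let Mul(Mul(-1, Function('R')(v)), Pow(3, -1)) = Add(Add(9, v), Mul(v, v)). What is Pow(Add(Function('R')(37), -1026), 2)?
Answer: 27783441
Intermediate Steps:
Function('R')(v) = Add(-27, Mul(-3, v), Mul(-3, Pow(v, 2))) (Function('R')(v) = Mul(-3, Add(Add(9, v), Mul(v, v))) = Mul(-3, Add(Add(9, v), Pow(v, 2))) = Mul(-3, Add(9, v, Pow(v, 2))) = Add(-27, Mul(-3, v), Mul(-3, Pow(v, 2))))
Pow(Add(Function('R')(37), -1026), 2) = Pow(Add(Add(-27, Mul(-3, 37), Mul(-3, Pow(37, 2))), -1026), 2) = Pow(Add(Add(-27, -111, Mul(-3, 1369)), -1026), 2) = Pow(Add(Add(-27, -111, -4107), -1026), 2) = Pow(Add(-4245, -1026), 2) = Pow(-5271, 2) = 27783441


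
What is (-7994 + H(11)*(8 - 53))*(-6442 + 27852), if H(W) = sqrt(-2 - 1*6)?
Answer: -171151540 - 1926900*I*sqrt(2) ≈ -1.7115e+8 - 2.725e+6*I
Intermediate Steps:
H(W) = 2*I*sqrt(2) (H(W) = sqrt(-2 - 6) = sqrt(-8) = 2*I*sqrt(2))
(-7994 + H(11)*(8 - 53))*(-6442 + 27852) = (-7994 + (2*I*sqrt(2))*(8 - 53))*(-6442 + 27852) = (-7994 + (2*I*sqrt(2))*(-45))*21410 = (-7994 - 90*I*sqrt(2))*21410 = -171151540 - 1926900*I*sqrt(2)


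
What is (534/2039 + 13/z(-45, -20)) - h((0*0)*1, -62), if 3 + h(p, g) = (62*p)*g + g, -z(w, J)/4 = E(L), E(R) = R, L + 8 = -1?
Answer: 4816991/73404 ≈ 65.623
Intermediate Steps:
L = -9 (L = -8 - 1 = -9)
z(w, J) = 36 (z(w, J) = -4*(-9) = 36)
h(p, g) = -3 + g + 62*g*p (h(p, g) = -3 + ((62*p)*g + g) = -3 + (62*g*p + g) = -3 + (g + 62*g*p) = -3 + g + 62*g*p)
(534/2039 + 13/z(-45, -20)) - h((0*0)*1, -62) = (534/2039 + 13/36) - (-3 - 62 + 62*(-62)*((0*0)*1)) = (534*(1/2039) + 13*(1/36)) - (-3 - 62 + 62*(-62)*(0*1)) = (534/2039 + 13/36) - (-3 - 62 + 62*(-62)*0) = 45731/73404 - (-3 - 62 + 0) = 45731/73404 - 1*(-65) = 45731/73404 + 65 = 4816991/73404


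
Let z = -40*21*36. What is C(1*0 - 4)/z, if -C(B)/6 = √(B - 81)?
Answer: I*√85/5040 ≈ 0.0018293*I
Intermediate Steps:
C(B) = -6*√(-81 + B) (C(B) = -6*√(B - 81) = -6*√(-81 + B))
z = -30240 (z = -840*36 = -30240)
C(1*0 - 4)/z = -6*√(-81 + (1*0 - 4))/(-30240) = -6*√(-81 + (0 - 4))*(-1/30240) = -6*√(-81 - 4)*(-1/30240) = -6*I*√85*(-1/30240) = I*√85/5040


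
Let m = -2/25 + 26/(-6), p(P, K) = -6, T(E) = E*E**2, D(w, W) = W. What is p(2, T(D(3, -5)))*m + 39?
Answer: 1637/25 ≈ 65.480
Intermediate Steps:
T(E) = E**3
m = -331/75 (m = -2*1/25 + 26*(-1/6) = -2/25 - 13/3 = -331/75 ≈ -4.4133)
p(2, T(D(3, -5)))*m + 39 = -6*(-331/75) + 39 = 662/25 + 39 = 1637/25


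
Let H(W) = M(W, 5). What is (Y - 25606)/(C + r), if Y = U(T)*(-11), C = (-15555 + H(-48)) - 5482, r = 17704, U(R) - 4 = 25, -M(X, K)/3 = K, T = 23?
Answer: 25925/3348 ≈ 7.7434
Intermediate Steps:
M(X, K) = -3*K
U(R) = 29 (U(R) = 4 + 25 = 29)
H(W) = -15 (H(W) = -3*5 = -15)
C = -21052 (C = (-15555 - 15) - 5482 = -15570 - 5482 = -21052)
Y = -319 (Y = 29*(-11) = -319)
(Y - 25606)/(C + r) = (-319 - 25606)/(-21052 + 17704) = -25925/(-3348) = -25925*(-1/3348) = 25925/3348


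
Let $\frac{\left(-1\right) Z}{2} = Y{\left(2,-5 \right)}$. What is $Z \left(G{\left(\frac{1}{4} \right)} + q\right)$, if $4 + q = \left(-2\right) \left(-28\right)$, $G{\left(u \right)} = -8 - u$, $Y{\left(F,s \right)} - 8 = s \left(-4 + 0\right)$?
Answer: $-2450$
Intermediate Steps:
$Y{\left(F,s \right)} = 8 - 4 s$ ($Y{\left(F,s \right)} = 8 + s \left(-4 + 0\right) = 8 + s \left(-4\right) = 8 - 4 s$)
$q = 52$ ($q = -4 - -56 = -4 + 56 = 52$)
$Z = -56$ ($Z = - 2 \left(8 - -20\right) = - 2 \left(8 + 20\right) = \left(-2\right) 28 = -56$)
$Z \left(G{\left(\frac{1}{4} \right)} + q\right) = - 56 \left(\left(-8 - \frac{1}{4}\right) + 52\right) = - 56 \left(- \frac{33}{4} + 52\right) = \left(-56\right) \frac{175}{4} = -2450$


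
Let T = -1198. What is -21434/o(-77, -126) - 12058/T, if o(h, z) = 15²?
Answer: -11482441/134775 ≈ -85.197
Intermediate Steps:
o(h, z) = 225
-21434/o(-77, -126) - 12058/T = -21434/225 - 12058/(-1198) = -21434*1/225 - 12058*(-1/1198) = -21434/225 + 6029/599 = -11482441/134775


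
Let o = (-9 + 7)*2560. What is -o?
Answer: 5120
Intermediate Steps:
o = -5120 (o = -2*2560 = -5120)
-o = -1*(-5120) = 5120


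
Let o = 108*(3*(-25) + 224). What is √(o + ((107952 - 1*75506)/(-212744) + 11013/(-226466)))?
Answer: √583640312389601877781735/6022410338 ≈ 126.85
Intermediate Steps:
o = 16092 (o = 108*(-75 + 224) = 108*149 = 16092)
√(o + ((107952 - 1*75506)/(-212744) + 11013/(-226466))) = √(16092 + ((107952 - 1*75506)/(-212744) + 11013/(-226466))) = √(16092 + ((107952 - 75506)*(-1/212744) + 11013*(-1/226466))) = √(16092 + (32446*(-1/212744) - 11013/226466)) = √(16092 + (-16223/106372 - 11013/226466)) = √(16092 - 2422716377/12044820676) = √(193822831601815/12044820676) = √583640312389601877781735/6022410338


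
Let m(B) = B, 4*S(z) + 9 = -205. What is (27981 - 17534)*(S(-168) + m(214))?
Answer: 3353487/2 ≈ 1.6767e+6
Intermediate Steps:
S(z) = -107/2 (S(z) = -9/4 + (¼)*(-205) = -9/4 - 205/4 = -107/2)
(27981 - 17534)*(S(-168) + m(214)) = (27981 - 17534)*(-107/2 + 214) = 10447*(321/2) = 3353487/2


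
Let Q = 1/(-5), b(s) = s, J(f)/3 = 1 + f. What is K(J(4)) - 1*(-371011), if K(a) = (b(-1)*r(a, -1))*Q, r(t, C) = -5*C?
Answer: 371012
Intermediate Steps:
J(f) = 3 + 3*f (J(f) = 3*(1 + f) = 3 + 3*f)
Q = -⅕ ≈ -0.20000
K(a) = 1 (K(a) = -(-5)*(-1)*(-⅕) = -1*5*(-⅕) = -5*(-⅕) = 1)
K(J(4)) - 1*(-371011) = 1 - 1*(-371011) = 1 + 371011 = 371012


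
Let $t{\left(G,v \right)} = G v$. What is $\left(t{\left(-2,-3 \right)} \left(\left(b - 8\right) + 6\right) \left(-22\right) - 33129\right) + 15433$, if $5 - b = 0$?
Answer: $-18092$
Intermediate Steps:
$b = 5$ ($b = 5 - 0 = 5 + 0 = 5$)
$\left(t{\left(-2,-3 \right)} \left(\left(b - 8\right) + 6\right) \left(-22\right) - 33129\right) + 15433 = \left(\left(-2\right) \left(-3\right) \left(\left(5 - 8\right) + 6\right) \left(-22\right) - 33129\right) + 15433 = \left(6 \left(-3 + 6\right) \left(-22\right) - 33129\right) + 15433 = \left(6 \cdot 3 \left(-22\right) - 33129\right) + 15433 = \left(18 \left(-22\right) - 33129\right) + 15433 = \left(-396 - 33129\right) + 15433 = -33525 + 15433 = -18092$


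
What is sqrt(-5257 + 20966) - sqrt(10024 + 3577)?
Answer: sqrt(15709) - sqrt(13601) ≈ 8.7122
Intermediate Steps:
sqrt(-5257 + 20966) - sqrt(10024 + 3577) = sqrt(15709) - sqrt(13601)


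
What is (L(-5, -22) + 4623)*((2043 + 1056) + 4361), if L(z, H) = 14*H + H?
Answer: 32025780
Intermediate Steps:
L(z, H) = 15*H
(L(-5, -22) + 4623)*((2043 + 1056) + 4361) = (15*(-22) + 4623)*((2043 + 1056) + 4361) = (-330 + 4623)*(3099 + 4361) = 4293*7460 = 32025780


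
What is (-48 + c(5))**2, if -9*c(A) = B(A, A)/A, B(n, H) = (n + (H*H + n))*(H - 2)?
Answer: 22801/9 ≈ 2533.4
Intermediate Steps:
B(n, H) = (-2 + H)*(H**2 + 2*n) (B(n, H) = (n + (H**2 + n))*(-2 + H) = (n + (n + H**2))*(-2 + H) = (H**2 + 2*n)*(-2 + H) = (-2 + H)*(H**2 + 2*n))
c(A) = -(A**3 - 4*A)/(9*A) (c(A) = -(A**3 - 4*A - 2*A**2 + 2*A*A)/(9*A) = -(A**3 - 4*A - 2*A**2 + 2*A**2)/(9*A) = -(A**3 - 4*A)/(9*A))
(-48 + c(5))**2 = (-48 + (4/9 - 1/9*5**2))**2 = (-48 + (4/9 - 1/9*25))**2 = (-48 + (4/9 - 25/9))**2 = (-48 - 7/3)**2 = (-151/3)**2 = 22801/9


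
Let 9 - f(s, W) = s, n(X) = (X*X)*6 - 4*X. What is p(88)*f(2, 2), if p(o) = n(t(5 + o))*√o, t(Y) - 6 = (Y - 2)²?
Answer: 5768182924*√22 ≈ 2.7055e+10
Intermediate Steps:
t(Y) = 6 + (-2 + Y)² (t(Y) = 6 + (Y - 2)² = 6 + (-2 + Y)²)
n(X) = -4*X + 6*X² (n(X) = X²*6 - 4*X = 6*X² - 4*X = -4*X + 6*X²)
f(s, W) = 9 - s
p(o) = 2*√o*(6 + (3 + o)²)*(16 + 3*(3 + o)²) (p(o) = (2*(6 + (-2 + (5 + o))²)*(-2 + 3*(6 + (-2 + (5 + o))²)))*√o = (2*(6 + (3 + o)²)*(-2 + 3*(6 + (3 + o)²)))*√o = (2*(6 + (3 + o)²)*(-2 + (18 + 3*(3 + o)²)))*√o = (2*(6 + (3 + o)²)*(16 + 3*(3 + o)²))*√o = 2*√o*(6 + (3 + o)²)*(16 + 3*(3 + o)²))
p(88)*f(2, 2) = (2*√88*(6 + (3 + 88)²)*(16 + 3*(3 + 88)²))*(9 - 1*2) = (2*(2*√22)*(6 + 91²)*(16 + 3*91²))*(9 - 2) = (2*(2*√22)*(6 + 8281)*(16 + 3*8281))*7 = (2*(2*√22)*8287*(16 + 24843))*7 = (2*(2*√22)*8287*24859)*7 = (824026132*√22)*7 = 5768182924*√22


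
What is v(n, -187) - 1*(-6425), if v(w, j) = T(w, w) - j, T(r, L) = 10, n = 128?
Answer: 6622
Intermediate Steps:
v(w, j) = 10 - j
v(n, -187) - 1*(-6425) = (10 - 1*(-187)) - 1*(-6425) = (10 + 187) + 6425 = 197 + 6425 = 6622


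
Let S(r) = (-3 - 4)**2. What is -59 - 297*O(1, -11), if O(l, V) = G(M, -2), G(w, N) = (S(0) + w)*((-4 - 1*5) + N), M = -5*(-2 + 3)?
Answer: 143689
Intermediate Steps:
S(r) = 49 (S(r) = (-7)**2 = 49)
M = -5 (M = -5*1 = -5)
G(w, N) = (-9 + N)*(49 + w) (G(w, N) = (49 + w)*((-4 - 1*5) + N) = (49 + w)*((-4 - 5) + N) = (49 + w)*(-9 + N) = (-9 + N)*(49 + w))
O(l, V) = -484 (O(l, V) = -441 - 9*(-5) + 49*(-2) - 2*(-5) = -441 + 45 - 98 + 10 = -484)
-59 - 297*O(1, -11) = -59 - 297*(-484) = -59 + 143748 = 143689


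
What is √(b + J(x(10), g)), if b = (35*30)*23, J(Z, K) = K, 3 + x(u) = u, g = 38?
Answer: 2*√6047 ≈ 155.52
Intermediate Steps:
x(u) = -3 + u
b = 24150 (b = 1050*23 = 24150)
√(b + J(x(10), g)) = √(24150 + 38) = √24188 = 2*√6047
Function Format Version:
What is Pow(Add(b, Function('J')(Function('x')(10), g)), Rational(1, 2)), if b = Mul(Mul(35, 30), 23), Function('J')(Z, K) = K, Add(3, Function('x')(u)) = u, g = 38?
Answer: Mul(2, Pow(6047, Rational(1, 2))) ≈ 155.52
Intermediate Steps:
Function('x')(u) = Add(-3, u)
b = 24150 (b = Mul(1050, 23) = 24150)
Pow(Add(b, Function('J')(Function('x')(10), g)), Rational(1, 2)) = Pow(Add(24150, 38), Rational(1, 2)) = Pow(24188, Rational(1, 2)) = Mul(2, Pow(6047, Rational(1, 2)))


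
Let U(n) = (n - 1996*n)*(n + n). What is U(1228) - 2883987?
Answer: -6019740147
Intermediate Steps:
U(n) = -3990*n**2 (U(n) = (-1995*n)*(2*n) = -3990*n**2)
U(1228) - 2883987 = -3990*1228**2 - 2883987 = -3990*1507984 - 2883987 = -6016856160 - 2883987 = -6019740147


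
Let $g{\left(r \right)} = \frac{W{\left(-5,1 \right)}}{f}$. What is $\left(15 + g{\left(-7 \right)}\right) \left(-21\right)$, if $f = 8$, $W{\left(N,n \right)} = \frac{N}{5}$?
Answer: $- \frac{2499}{8} \approx -312.38$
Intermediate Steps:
$W{\left(N,n \right)} = \frac{N}{5}$ ($W{\left(N,n \right)} = N \frac{1}{5} = \frac{N}{5}$)
$g{\left(r \right)} = - \frac{1}{8}$ ($g{\left(r \right)} = \frac{\frac{1}{5} \left(-5\right)}{8} = \left(-1\right) \frac{1}{8} = - \frac{1}{8}$)
$\left(15 + g{\left(-7 \right)}\right) \left(-21\right) = \left(15 - \frac{1}{8}\right) \left(-21\right) = \frac{119}{8} \left(-21\right) = - \frac{2499}{8}$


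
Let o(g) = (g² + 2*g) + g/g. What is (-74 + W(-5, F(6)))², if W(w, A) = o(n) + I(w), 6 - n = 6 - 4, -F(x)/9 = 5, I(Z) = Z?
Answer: 2916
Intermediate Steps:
F(x) = -45 (F(x) = -9*5 = -45)
n = 4 (n = 6 - (6 - 4) = 6 - 1*2 = 6 - 2 = 4)
o(g) = 1 + g² + 2*g (o(g) = (g² + 2*g) + 1 = 1 + g² + 2*g)
W(w, A) = 25 + w (W(w, A) = (1 + 4² + 2*4) + w = (1 + 16 + 8) + w = 25 + w)
(-74 + W(-5, F(6)))² = (-74 + (25 - 5))² = (-74 + 20)² = (-54)² = 2916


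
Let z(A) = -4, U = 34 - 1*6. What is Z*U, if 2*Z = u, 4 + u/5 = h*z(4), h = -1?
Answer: 0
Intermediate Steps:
U = 28 (U = 34 - 6 = 28)
u = 0 (u = -20 + 5*(-1*(-4)) = -20 + 5*4 = -20 + 20 = 0)
Z = 0 (Z = (½)*0 = 0)
Z*U = 0*28 = 0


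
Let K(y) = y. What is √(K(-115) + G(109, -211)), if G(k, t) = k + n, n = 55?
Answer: 7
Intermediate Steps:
G(k, t) = 55 + k (G(k, t) = k + 55 = 55 + k)
√(K(-115) + G(109, -211)) = √(-115 + (55 + 109)) = √(-115 + 164) = √49 = 7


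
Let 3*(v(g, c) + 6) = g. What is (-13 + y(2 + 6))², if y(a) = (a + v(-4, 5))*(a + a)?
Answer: 49/9 ≈ 5.4444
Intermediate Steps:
v(g, c) = -6 + g/3
y(a) = 2*a*(-22/3 + a) (y(a) = (a + (-6 + (⅓)*(-4)))*(a + a) = (a + (-6 - 4/3))*(2*a) = (a - 22/3)*(2*a) = (-22/3 + a)*(2*a) = 2*a*(-22/3 + a))
(-13 + y(2 + 6))² = (-13 + 2*(2 + 6)*(-22 + 3*(2 + 6))/3)² = (-13 + (⅔)*8*(-22 + 3*8))² = (-13 + (⅔)*8*(-22 + 24))² = (-13 + (⅔)*8*2)² = (-13 + 32/3)² = (-7/3)² = 49/9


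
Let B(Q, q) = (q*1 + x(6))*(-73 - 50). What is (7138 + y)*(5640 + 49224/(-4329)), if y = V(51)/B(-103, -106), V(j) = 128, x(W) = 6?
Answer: 13713487610368/341325 ≈ 4.0177e+7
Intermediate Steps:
B(Q, q) = -738 - 123*q (B(Q, q) = (q*1 + 6)*(-73 - 50) = (q + 6)*(-123) = (6 + q)*(-123) = -738 - 123*q)
y = 32/3075 (y = 128/(-738 - 123*(-106)) = 128/(-738 + 13038) = 128/12300 = 128*(1/12300) = 32/3075 ≈ 0.010407)
(7138 + y)*(5640 + 49224/(-4329)) = (7138 + 32/3075)*(5640 + 49224/(-4329)) = 21949382*(5640 + 49224*(-1/4329))/3075 = 21949382*(5640 - 16408/1443)/3075 = (21949382/3075)*(8122112/1443) = 13713487610368/341325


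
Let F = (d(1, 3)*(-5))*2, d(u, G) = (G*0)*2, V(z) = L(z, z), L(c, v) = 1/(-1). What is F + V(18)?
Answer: -1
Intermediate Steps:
L(c, v) = -1
V(z) = -1
d(u, G) = 0 (d(u, G) = 0*2 = 0)
F = 0 (F = (0*(-5))*2 = 0*2 = 0)
F + V(18) = 0 - 1 = -1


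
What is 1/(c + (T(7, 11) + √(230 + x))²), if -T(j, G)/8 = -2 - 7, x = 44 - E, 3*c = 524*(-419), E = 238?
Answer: -3/201304 ≈ -1.4903e-5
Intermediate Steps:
c = -219556/3 (c = (524*(-419))/3 = (⅓)*(-219556) = -219556/3 ≈ -73185.)
x = -194 (x = 44 - 1*238 = 44 - 238 = -194)
T(j, G) = 72 (T(j, G) = -8*(-2 - 7) = -8*(-9) = 72)
1/(c + (T(7, 11) + √(230 + x))²) = 1/(-219556/3 + (72 + √(230 - 194))²) = 1/(-219556/3 + (72 + √36)²) = 1/(-219556/3 + (72 + 6)²) = 1/(-219556/3 + 78²) = 1/(-219556/3 + 6084) = 1/(-201304/3) = -3/201304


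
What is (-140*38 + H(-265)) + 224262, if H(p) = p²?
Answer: 289167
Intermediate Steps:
(-140*38 + H(-265)) + 224262 = (-140*38 + (-265)²) + 224262 = (-5320 + 70225) + 224262 = 64905 + 224262 = 289167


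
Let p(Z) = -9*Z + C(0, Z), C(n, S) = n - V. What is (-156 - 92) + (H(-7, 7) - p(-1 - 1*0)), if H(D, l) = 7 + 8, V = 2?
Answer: -240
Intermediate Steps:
H(D, l) = 15
C(n, S) = -2 + n (C(n, S) = n - 1*2 = n - 2 = -2 + n)
p(Z) = -2 - 9*Z (p(Z) = -9*Z + (-2 + 0) = -9*Z - 2 = -2 - 9*Z)
(-156 - 92) + (H(-7, 7) - p(-1 - 1*0)) = (-156 - 92) + (15 - (-2 - 9*(-1 - 1*0))) = -248 + (15 - (-2 - 9*(-1 + 0))) = -248 + (15 - (-2 - 9*(-1))) = -248 + (15 - (-2 + 9)) = -248 + (15 - 1*7) = -248 + (15 - 7) = -248 + 8 = -240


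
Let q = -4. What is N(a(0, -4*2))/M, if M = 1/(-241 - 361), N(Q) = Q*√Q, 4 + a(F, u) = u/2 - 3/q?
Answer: 8729*I*√29/4 ≈ 11752.0*I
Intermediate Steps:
a(F, u) = -13/4 + u/2 (a(F, u) = -4 + (u/2 - 3/(-4)) = -4 + (u*(½) - 3*(-¼)) = -4 + (u/2 + ¾) = -4 + (¾ + u/2) = -13/4 + u/2)
N(Q) = Q^(3/2)
M = -1/602 (M = 1/(-602) = -1/602 ≈ -0.0016611)
N(a(0, -4*2))/M = (-13/4 + (-4*2)/2)^(3/2)/(-1/602) = (-13/4 + (½)*(-8))^(3/2)*(-602) = (-13/4 - 4)^(3/2)*(-602) = (-29/4)^(3/2)*(-602) = -29*I*√29/8*(-602) = 8729*I*√29/4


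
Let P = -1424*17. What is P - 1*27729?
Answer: -51937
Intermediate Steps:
P = -24208
P - 1*27729 = -24208 - 1*27729 = -24208 - 27729 = -51937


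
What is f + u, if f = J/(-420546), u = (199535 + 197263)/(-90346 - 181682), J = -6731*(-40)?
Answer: -20009385869/9533357274 ≈ -2.0989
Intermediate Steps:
J = 269240
u = -66133/45338 (u = 396798/(-272028) = 396798*(-1/272028) = -66133/45338 ≈ -1.4587)
f = -134620/210273 (f = 269240/(-420546) = 269240*(-1/420546) = -134620/210273 ≈ -0.64021)
f + u = -134620/210273 - 66133/45338 = -20009385869/9533357274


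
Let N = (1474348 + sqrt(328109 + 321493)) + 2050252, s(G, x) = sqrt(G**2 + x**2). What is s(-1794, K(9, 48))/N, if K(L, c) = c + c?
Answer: -9*sqrt(6471262946)/6211402255199 + 10573800*sqrt(89657)/6211402255199 ≈ 0.00050961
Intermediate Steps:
K(L, c) = 2*c
N = 3524600 + 3*sqrt(72178) (N = (1474348 + sqrt(649602)) + 2050252 = (1474348 + 3*sqrt(72178)) + 2050252 = 3524600 + 3*sqrt(72178) ≈ 3.5254e+6)
s(-1794, K(9, 48))/N = sqrt((-1794)**2 + (2*48)**2)/(3524600 + 3*sqrt(72178)) = sqrt(3218436 + 96**2)/(3524600 + 3*sqrt(72178)) = sqrt(3218436 + 9216)/(3524600 + 3*sqrt(72178)) = sqrt(3227652)/(3524600 + 3*sqrt(72178)) = (6*sqrt(89657))/(3524600 + 3*sqrt(72178)) = 6*sqrt(89657)/(3524600 + 3*sqrt(72178))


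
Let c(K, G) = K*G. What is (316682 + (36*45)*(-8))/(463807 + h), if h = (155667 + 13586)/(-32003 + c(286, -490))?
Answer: 26141808123/39920479574 ≈ 0.65485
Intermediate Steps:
c(K, G) = G*K
h = -169253/172143 (h = (155667 + 13586)/(-32003 - 490*286) = 169253/(-32003 - 140140) = 169253/(-172143) = 169253*(-1/172143) = -169253/172143 ≈ -0.98321)
(316682 + (36*45)*(-8))/(463807 + h) = (316682 + (36*45)*(-8))/(463807 - 169253/172143) = (316682 + 1620*(-8))/(79840959148/172143) = (316682 - 12960)*(172143/79840959148) = 303722*(172143/79840959148) = 26141808123/39920479574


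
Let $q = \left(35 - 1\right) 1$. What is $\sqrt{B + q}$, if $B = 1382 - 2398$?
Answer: $i \sqrt{982} \approx 31.337 i$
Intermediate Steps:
$B = -1016$
$q = 34$ ($q = 34 \cdot 1 = 34$)
$\sqrt{B + q} = \sqrt{-1016 + 34} = \sqrt{-982} = i \sqrt{982}$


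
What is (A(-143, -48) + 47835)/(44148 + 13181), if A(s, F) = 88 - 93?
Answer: 47830/57329 ≈ 0.83431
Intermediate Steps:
A(s, F) = -5
(A(-143, -48) + 47835)/(44148 + 13181) = (-5 + 47835)/(44148 + 13181) = 47830/57329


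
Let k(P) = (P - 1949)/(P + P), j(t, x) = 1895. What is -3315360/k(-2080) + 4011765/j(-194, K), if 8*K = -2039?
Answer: -1741298836721/508997 ≈ -3.4210e+6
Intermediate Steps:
K = -2039/8 (K = (⅛)*(-2039) = -2039/8 ≈ -254.88)
k(P) = (-1949 + P)/(2*P) (k(P) = (-1949 + P)/((2*P)) = (-1949 + P)*(1/(2*P)) = (-1949 + P)/(2*P))
-3315360/k(-2080) + 4011765/j(-194, K) = -3315360*(-4160/(-1949 - 2080)) + 4011765/1895 = -3315360/((½)*(-1/2080)*(-4029)) + 4011765*(1/1895) = -3315360/4029/4160 + 802353/379 = -3315360*4160/4029 + 802353/379 = -4597299200/1343 + 802353/379 = -1741298836721/508997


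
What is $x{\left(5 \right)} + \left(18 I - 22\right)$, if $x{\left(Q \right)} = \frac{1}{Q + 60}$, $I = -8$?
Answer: $- \frac{10789}{65} \approx -165.98$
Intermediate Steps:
$x{\left(Q \right)} = \frac{1}{60 + Q}$
$x{\left(5 \right)} + \left(18 I - 22\right) = \frac{1}{60 + 5} + \left(18 \left(-8\right) - 22\right) = \frac{1}{65} - 166 = - \frac{10789}{65}$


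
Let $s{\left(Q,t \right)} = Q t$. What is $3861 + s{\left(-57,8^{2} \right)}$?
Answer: $213$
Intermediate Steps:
$3861 + s{\left(-57,8^{2} \right)} = 3861 - 57 \cdot 8^{2} = 3861 - 3648 = 213$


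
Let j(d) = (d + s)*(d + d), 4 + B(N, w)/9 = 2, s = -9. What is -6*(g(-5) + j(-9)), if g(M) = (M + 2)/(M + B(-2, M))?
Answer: -44730/23 ≈ -1944.8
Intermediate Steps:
B(N, w) = -18 (B(N, w) = -36 + 9*2 = -36 + 18 = -18)
j(d) = 2*d*(-9 + d) (j(d) = (d - 9)*(d + d) = (-9 + d)*(2*d) = 2*d*(-9 + d))
g(M) = (2 + M)/(-18 + M) (g(M) = (M + 2)/(M - 18) = (2 + M)/(-18 + M))
-6*(g(-5) + j(-9)) = -6*((2 - 5)/(-18 - 5) + 2*(-9)*(-9 - 9)) = -6*(-3/(-23) + 2*(-9)*(-18)) = -6*(-1/23*(-3) + 324) = -6*(3/23 + 324) = -6*7455/23 = -44730/23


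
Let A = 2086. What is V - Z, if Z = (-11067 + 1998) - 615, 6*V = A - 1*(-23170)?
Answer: 41680/3 ≈ 13893.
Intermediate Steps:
V = 12628/3 (V = (2086 - 1*(-23170))/6 = (2086 + 23170)/6 = (1/6)*25256 = 12628/3 ≈ 4209.3)
Z = -9684 (Z = -9069 - 615 = -9684)
V - Z = 12628/3 - 1*(-9684) = 12628/3 + 9684 = 41680/3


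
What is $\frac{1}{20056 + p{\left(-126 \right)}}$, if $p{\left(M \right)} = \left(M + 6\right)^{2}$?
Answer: $\frac{1}{34456} \approx 2.9023 \cdot 10^{-5}$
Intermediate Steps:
$p{\left(M \right)} = \left(6 + M\right)^{2}$
$\frac{1}{20056 + p{\left(-126 \right)}} = \frac{1}{20056 + \left(6 - 126\right)^{2}} = \frac{1}{20056 + \left(-120\right)^{2}} = \frac{1}{20056 + 14400} = \frac{1}{34456}$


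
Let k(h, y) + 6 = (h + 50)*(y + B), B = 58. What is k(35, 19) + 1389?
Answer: 7928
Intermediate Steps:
k(h, y) = -6 + (50 + h)*(58 + y) (k(h, y) = -6 + (h + 50)*(y + 58) = -6 + (50 + h)*(58 + y))
k(35, 19) + 1389 = (2894 + 50*19 + 58*35 + 35*19) + 1389 = (2894 + 950 + 2030 + 665) + 1389 = 6539 + 1389 = 7928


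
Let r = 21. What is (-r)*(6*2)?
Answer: -252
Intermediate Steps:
(-r)*(6*2) = (-1*21)*(6*2) = -21*12 = -252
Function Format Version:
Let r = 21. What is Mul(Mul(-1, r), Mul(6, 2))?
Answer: -252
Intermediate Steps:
Mul(Mul(-1, r), Mul(6, 2)) = Mul(Mul(-1, 21), Mul(6, 2)) = Mul(-21, 12) = -252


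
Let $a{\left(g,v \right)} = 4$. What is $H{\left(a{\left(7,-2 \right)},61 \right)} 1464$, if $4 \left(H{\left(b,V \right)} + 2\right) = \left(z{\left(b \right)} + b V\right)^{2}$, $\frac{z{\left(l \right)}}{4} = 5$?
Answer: $25505808$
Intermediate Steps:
$z{\left(l \right)} = 20$ ($z{\left(l \right)} = 4 \cdot 5 = 20$)
$H{\left(b,V \right)} = -2 + \frac{\left(20 + V b\right)^{2}}{4}$ ($H{\left(b,V \right)} = -2 + \frac{\left(20 + b V\right)^{2}}{4} = -2 + \frac{\left(20 + V b\right)^{2}}{4}$)
$H{\left(a{\left(7,-2 \right)},61 \right)} 1464 = \left(-2 + \frac{\left(20 + 61 \cdot 4\right)^{2}}{4}\right) 1464 = \left(-2 + \frac{\left(20 + 244\right)^{2}}{4}\right) 1464 = \left(-2 + \frac{264^{2}}{4}\right) 1464 = \left(-2 + \frac{1}{4} \cdot 69696\right) 1464 = \left(-2 + 17424\right) 1464 = 17422 \cdot 1464 = 25505808$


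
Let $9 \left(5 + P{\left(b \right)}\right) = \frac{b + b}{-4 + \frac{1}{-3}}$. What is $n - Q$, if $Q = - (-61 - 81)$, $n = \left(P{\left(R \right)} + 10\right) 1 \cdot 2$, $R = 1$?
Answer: $- \frac{5152}{39} \approx -132.1$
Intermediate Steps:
$P{\left(b \right)} = -5 - \frac{2 b}{39}$ ($P{\left(b \right)} = -5 + \frac{\left(b + b\right) \frac{1}{-4 + \frac{1}{-3}}}{9} = -5 + \frac{2 b \frac{1}{-4 - \frac{1}{3}}}{9} = -5 + \frac{2 b \frac{1}{- \frac{13}{3}}}{9} = -5 + \frac{2 b \left(- \frac{3}{13}\right)}{9} = -5 + \frac{\left(- \frac{6}{13}\right) b}{9} = -5 - \frac{2 b}{39}$)
$n = \frac{386}{39}$ ($n = \left(\left(-5 - \frac{2}{39}\right) + 10\right) 1 \cdot 2 = \left(\left(-5 - \frac{2}{39}\right) + 10\right) 2 = \left(- \frac{197}{39} + 10\right) 2 = \frac{193}{39} \cdot 2 = \frac{386}{39} \approx 9.8974$)
$Q = 142$ ($Q = \left(-1\right) \left(-142\right) = 142$)
$n - Q = \frac{386}{39} - 142 = - \frac{5152}{39}$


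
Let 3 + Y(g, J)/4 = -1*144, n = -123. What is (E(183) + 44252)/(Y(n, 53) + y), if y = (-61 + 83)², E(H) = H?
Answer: -44435/104 ≈ -427.26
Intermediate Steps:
Y(g, J) = -588 (Y(g, J) = -12 + 4*(-1*144) = -12 + 4*(-144) = -12 - 576 = -588)
y = 484 (y = 22² = 484)
(E(183) + 44252)/(Y(n, 53) + y) = (183 + 44252)/(-588 + 484) = 44435/(-104) = 44435*(-1/104) = -44435/104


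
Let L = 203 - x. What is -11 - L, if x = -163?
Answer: -377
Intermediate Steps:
L = 366 (L = 203 - 1*(-163) = 203 + 163 = 366)
-11 - L = -11 - 1*366 = -11 - 366 = -377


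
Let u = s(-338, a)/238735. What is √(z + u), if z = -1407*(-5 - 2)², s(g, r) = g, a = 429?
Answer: I*√3929365015404605/238735 ≈ 262.57*I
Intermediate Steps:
u = -338/238735 ≈ -0.0014158
z = -68943 (z = -1407*(-7)² = -1407*49 = -68943)
√(z + u) = √(-68943 - 338/238735) = √(-16459107443/238735) = I*√3929365015404605/238735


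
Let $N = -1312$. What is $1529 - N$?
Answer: $2841$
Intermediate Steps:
$1529 - N = 1529 - -1312 = 1529 + 1312 = 2841$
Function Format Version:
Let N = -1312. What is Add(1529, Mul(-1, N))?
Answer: 2841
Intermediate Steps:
Add(1529, Mul(-1, N)) = Add(1529, Mul(-1, -1312)) = Add(1529, 1312) = 2841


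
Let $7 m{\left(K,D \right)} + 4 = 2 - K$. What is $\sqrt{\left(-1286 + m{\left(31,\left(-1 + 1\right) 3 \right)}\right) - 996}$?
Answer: $\frac{i \sqrt{112049}}{7} \approx 47.82 i$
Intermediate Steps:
$m{\left(K,D \right)} = - \frac{2}{7} - \frac{K}{7}$ ($m{\left(K,D \right)} = - \frac{4}{7} + \frac{2 - K}{7} = - \frac{4}{7} - \left(- \frac{2}{7} + \frac{K}{7}\right) = - \frac{2}{7} - \frac{K}{7}$)
$\sqrt{\left(-1286 + m{\left(31,\left(-1 + 1\right) 3 \right)}\right) - 996} = \sqrt{\left(-1286 - \frac{33}{7}\right) - 996} = \sqrt{- \frac{9035}{7} - 996} = \sqrt{- \frac{16007}{7}} = \frac{i \sqrt{112049}}{7}$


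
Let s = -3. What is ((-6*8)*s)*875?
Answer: 126000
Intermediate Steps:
((-6*8)*s)*875 = (-6*8*(-3))*875 = -48*(-3)*875 = 144*875 = 126000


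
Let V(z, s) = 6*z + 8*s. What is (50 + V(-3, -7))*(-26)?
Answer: 624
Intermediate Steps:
(50 + V(-3, -7))*(-26) = (50 + (6*(-3) + 8*(-7)))*(-26) = (50 + (-18 - 56))*(-26) = (50 - 74)*(-26) = -24*(-26) = 624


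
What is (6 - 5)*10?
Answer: 10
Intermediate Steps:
(6 - 5)*10 = 1*10 = 10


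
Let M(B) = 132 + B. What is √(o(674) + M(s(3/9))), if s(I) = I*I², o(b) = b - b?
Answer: √10695/9 ≈ 11.491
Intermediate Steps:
o(b) = 0
s(I) = I³
√(o(674) + M(s(3/9))) = √(0 + (132 + (3/9)³)) = √(0 + (132 + (3*(⅑))³)) = √(0 + (132 + (⅓)³)) = √(0 + (132 + 1/27)) = √(0 + 3565/27) = √(3565/27) = √10695/9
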